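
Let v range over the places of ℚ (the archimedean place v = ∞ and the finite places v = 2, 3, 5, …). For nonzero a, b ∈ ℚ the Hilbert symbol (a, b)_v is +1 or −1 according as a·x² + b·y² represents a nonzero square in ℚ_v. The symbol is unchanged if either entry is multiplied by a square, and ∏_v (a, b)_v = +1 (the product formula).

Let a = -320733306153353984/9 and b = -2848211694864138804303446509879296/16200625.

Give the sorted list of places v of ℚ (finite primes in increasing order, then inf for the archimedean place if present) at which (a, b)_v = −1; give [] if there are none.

Mod squares: a ≡ -11, b ≡ -1685091. Check v ∈ {∞, 2, 3, 5, 7, 11, 17, 19, 23, 37, 47}.
v=7: a=7^0·(≡6), b=7^-2·(≡5) mod 7; (6|7)=-1, (5|7)=-1; (−1)^{0·-2·3}·(-1)^-2·(-1)^0 = +1.
v=3: a=3^-2·(≡1), b=3^5·(≡2) mod 3; (1|3)=+1, (2|3)=-1; (−1)^{-2·5·1}·(+1)^5·(-1)^-2 = +1.
v=∞: -11 < 0 and -1685091 < 0  ⇒  (a,b)_∞ = -1.
v=11: a=11^1·(≡7), b=11^2·(≡10) mod 11; (7|11)=-1, (10|11)=-1; (−1)^{1·2·5}·(-1)^2·(-1)^1 = -1.
v=47: a=47^2·(≡17), b=47^3·(≡42) mod 47; (17|47)=+1, (42|47)=+1; (−1)^{2·3·23}·(+1)^3·(+1)^2 = +1.
v=2: v_2(a)=8, v_2(b)=22; units ≡ 5, 5 (mod 8); ε·ε+αω+βω = 0·0+8·1+22·1 ≡ 0  ⇒  (a,b)_2 = +1.
v=19: a=19^4·(≡8), b=19^7·(≡3) mod 19; (8|19)=-1, (3|19)=-1; (−1)^{4·7·9}·(-1)^7·(-1)^4 = -1.
v=5: a=5^0·(≡4), b=5^-4·(≡4) mod 5; (4|5)=+1, (4|5)=+1; (−1)^{0·-4·2}·(+1)^-4·(+1)^0 = +1.
v=37: a=37^2·(≡3), b=37^3·(≡21) mod 37; (3|37)=+1, (21|37)=+1; (−1)^{2·3·18}·(+1)^3·(+1)^2 = +1.
v=17: a=17^2·(≡6), b=17^3·(≡16) mod 17; (6|17)=-1, (16|17)=+1; (−1)^{2·3·8}·(-1)^3·(+1)^2 = -1.
v=23: a=23^0·(≡9), b=23^-2·(≡13) mod 23; (9|23)=+1, (13|23)=+1; (−1)^{0·-2·11}·(+1)^-2·(+1)^0 = +1.
Ram(-11, -1685091) = {11, 17, 19, ∞}; no ℚ_11-point on the conic.

[11, 17, 19, inf]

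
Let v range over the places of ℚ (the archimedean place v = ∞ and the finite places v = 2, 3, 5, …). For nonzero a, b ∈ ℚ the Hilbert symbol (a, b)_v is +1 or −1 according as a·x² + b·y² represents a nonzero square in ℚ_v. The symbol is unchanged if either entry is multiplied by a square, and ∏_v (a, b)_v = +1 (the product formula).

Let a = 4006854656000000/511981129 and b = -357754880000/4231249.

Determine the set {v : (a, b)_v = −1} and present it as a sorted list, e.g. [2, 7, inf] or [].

(a, b) ≡ (4991, -713) mod (ℚ^×)²; places V = {2, 5, 7, 11, 17, 23, 31, ∞}.
(a,b)_23: α=1, u≡7; β=1, v≡19 (mod 23); (7|23)=-1, (19|23)=-1; sign (−1)^1·-1^1·-1^1 = -1.
(a,b)_7: α=3, u≡5; β=2, v≡1 (mod 7); (5|7)=-1, (1|7)=+1; sign (−1)^0·-1^2·+1^3 = +1.
(a,b)_∞: sgn(4991)=+, sgn(-713)=−, so +1.
(a,b)_5: α=6, u≡1; β=4, v≡3 (mod 5); (1|5)=+1, (3|5)=-1; sign (−1)^0·+1^4·-1^6 = +1.
(a,b)_17: α=-2, u≡5; β=-2, v≡9 (mod 17); (5|17)=-1, (9|17)=+1; sign (−1)^0·-1^-2·+1^-2 = +1.
(a,b)_11: α=-6, u≡8; β=-4, v≡7 (mod 11); (8|11)=-1, (7|11)=-1; sign (−1)^0·-1^-4·-1^-6 = +1.
(a,b)_31: α=1, u≡12; β=1, v≡4 (mod 31); (12|31)=-1, (4|31)=+1; sign (−1)^1·-1^1·+1^1 = +1.
(a,b)_2: α=20, β=14; u≡7, v≡7 (mod 8); ε(u)ε(v)=1·1, αω(v)=20·0, βω(u)=14·0; sum ≡ 1  ⇒  -1.
|Ram(4991, -713)| = 2, even; anisotropic at {2, 23}.

[2, 23]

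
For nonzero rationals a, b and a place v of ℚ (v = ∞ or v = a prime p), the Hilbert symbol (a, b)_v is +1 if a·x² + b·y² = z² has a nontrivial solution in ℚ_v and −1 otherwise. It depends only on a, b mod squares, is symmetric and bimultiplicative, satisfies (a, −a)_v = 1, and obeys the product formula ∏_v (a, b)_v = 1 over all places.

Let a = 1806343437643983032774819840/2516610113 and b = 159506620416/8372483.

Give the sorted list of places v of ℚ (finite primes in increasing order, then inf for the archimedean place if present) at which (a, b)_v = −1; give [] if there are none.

Mod squares: a ≡ 170170, b ≡ 92378. Check v ∈ {∞, 2, 3, 5, 7, 11, 13, 17, 19, 23, 41}.
v=41: a=41^2·(≡23), b=41^2·(≡1) mod 41; (23|41)=+1, (1|41)=+1; (−1)^{2·2·20}·(+1)^2·(+1)^2 = +1.
v=11: a=11^3·(≡9), b=11^1·(≡9) mod 11; (9|11)=+1, (9|11)=+1; (−1)^{3·1·5}·(+1)^1·(+1)^3 = -1.
v=13: a=13^3·(≡10), b=13^1·(≡2) mod 13; (10|13)=+1, (2|13)=-1; (−1)^{3·1·6}·(+1)^1·(-1)^3 = -1.
v=19: a=19^4·(≡1), b=19^-1·(≡17) mod 19; (1|19)=+1, (17|19)=+1; (−1)^{4·-1·9}·(+1)^-1·(+1)^4 = +1.
v=5: a=5^1·(≡1), b=5^0·(≡2) mod 5; (1|5)=+1, (2|5)=-1; (−1)^{1·0·2}·(+1)^0·(-1)^1 = -1.
v=23: a=23^-6·(≡8), b=23^-2·(≡22) mod 23; (8|23)=+1, (22|23)=-1; (−1)^{-6·-2·11}·(+1)^-2·(-1)^-6 = +1.
v=17: a=17^-1·(≡6), b=17^-1·(≡14) mod 17; (6|17)=-1, (14|17)=-1; (−1)^{-1·-1·8}·(-1)^-1·(-1)^-1 = +1.
v=7: a=7^5·(≡5), b=7^-2·(≡6) mod 7; (5|7)=-1, (6|7)=-1; (−1)^{5·-2·3}·(-1)^-2·(-1)^5 = -1.
v=∞: 170170 > 0 and 92378 > 0  ⇒  (a,b)_∞ = +1.
v=2: v_2(a)=25, v_2(b)=13; units ≡ 5, 5 (mod 8); ε·ε+αω+βω = 0·0+25·1+13·1 ≡ 0  ⇒  (a,b)_2 = +1.
v=3: a=3^0·(≡1), b=3^4·(≡2) mod 3; (1|3)=+1, (2|3)=-1; (−1)^{0·4·1}·(+1)^4·(-1)^0 = +1.
Ram(170170, 92378) = {5, 7, 11, 13}; no ℚ_5-point on the conic.

[5, 7, 11, 13]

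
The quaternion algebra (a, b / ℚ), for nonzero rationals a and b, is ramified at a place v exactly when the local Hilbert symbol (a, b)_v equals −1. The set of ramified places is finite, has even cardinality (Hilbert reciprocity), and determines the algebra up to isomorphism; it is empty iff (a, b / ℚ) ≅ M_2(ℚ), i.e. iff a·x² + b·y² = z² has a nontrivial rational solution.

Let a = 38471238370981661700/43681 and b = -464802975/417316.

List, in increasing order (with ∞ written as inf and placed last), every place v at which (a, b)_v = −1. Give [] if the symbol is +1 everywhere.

Mod squares: a ≡ 75153, b ≡ -42159. Check v ∈ {∞, 2, 3, 5, 7, 11, 13, 17, 19, 23, 41, 47}.
v=7: a=7^2·(≡2), b=7^2·(≡4) mod 7; (2|7)=+1, (4|7)=+1; (−1)^{2·2·3}·(+1)^2·(+1)^2 = +1.
v=5: a=5^2·(≡3), b=5^2·(≡1) mod 5; (3|5)=-1, (1|5)=+1; (−1)^{2·2·2}·(-1)^2·(+1)^2 = +1.
v=23: a=23^4·(≡1), b=23^1·(≡14) mod 23; (1|23)=+1, (14|23)=-1; (−1)^{4·1·11}·(+1)^1·(-1)^4 = +1.
v=2: v_2(a)=2, v_2(b)=-2; units ≡ 1, 1 (mod 8); ε·ε+αω+βω = 0·0+2·0+-2·0 ≡ 0  ⇒  (a,b)_2 = +1.
v=3: a=3^1·(≡1), b=3^3·(≡2) mod 3; (1|3)=+1, (2|3)=-1; (−1)^{1·3·1}·(+1)^3·(-1)^1 = +1.
v=∞: 75153 > 0 and -42159 < 0  ⇒  (a,b)_∞ = +1.
v=11: a=11^-2·(≡9), b=11^0·(≡5) mod 11; (9|11)=+1, (5|11)=+1; (−1)^{-2·0·5}·(+1)^0·(+1)^-2 = +1.
v=17: a=17^0·(≡9), b=17^-2·(≡8) mod 17; (9|17)=+1, (8|17)=+1; (−1)^{0·-2·8}·(+1)^-2·(+1)^0 = +1.
v=41: a=41^1·(≡27), b=41^0·(≡7) mod 41; (27|41)=-1, (7|41)=-1; (−1)^{1·0·20}·(-1)^0·(-1)^1 = -1.
v=19: a=19^-2·(≡13), b=19^-2·(≡3) mod 19; (13|19)=-1, (3|19)=-1; (−1)^{-2·-2·9}·(-1)^-2·(-1)^-2 = +1.
v=13: a=13^3·(≡1), b=13^1·(≡11) mod 13; (1|13)=+1, (11|13)=-1; (−1)^{3·1·6}·(+1)^1·(-1)^3 = -1.
v=47: a=47^3·(≡9), b=47^1·(≡11) mod 47; (9|47)=+1, (11|47)=-1; (−1)^{3·1·23}·(+1)^1·(-1)^3 = +1.
Ram(75153, -42159) = {13, 41}; no ℚ_13-point on the conic.

[13, 41]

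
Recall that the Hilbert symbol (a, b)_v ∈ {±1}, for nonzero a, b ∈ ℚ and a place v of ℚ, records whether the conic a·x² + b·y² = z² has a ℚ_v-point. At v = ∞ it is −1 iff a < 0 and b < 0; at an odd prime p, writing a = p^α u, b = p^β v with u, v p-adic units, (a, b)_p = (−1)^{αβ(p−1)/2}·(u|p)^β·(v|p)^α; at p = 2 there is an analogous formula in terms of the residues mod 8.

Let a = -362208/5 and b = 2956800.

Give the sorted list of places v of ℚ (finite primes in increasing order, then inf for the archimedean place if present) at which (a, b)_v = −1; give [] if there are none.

Mod squares: a ≡ -2310, b ≡ 462. Check v ∈ {∞, 2, 3, 5, 7, 11}.
v=2: v_2(a)=5, v_2(b)=9; units ≡ 5, 7 (mod 8); ε·ε+αω+βω = 0·1+5·0+9·1 ≡ 1  ⇒  (a,b)_2 = -1.
v=3: a=3^1·(≡1), b=3^1·(≡1) mod 3; (1|3)=+1, (1|3)=+1; (−1)^{1·1·1}·(+1)^1·(+1)^1 = -1.
v=11: a=11^1·(≡10), b=11^1·(≡4) mod 11; (10|11)=-1, (4|11)=+1; (−1)^{1·1·5}·(-1)^1·(+1)^1 = +1.
v=7: a=7^3·(≡3), b=7^1·(≡6) mod 7; (3|7)=-1, (6|7)=-1; (−1)^{3·1·3}·(-1)^1·(-1)^3 = -1.
v=∞: -2310 < 0 and 462 > 0  ⇒  (a,b)_∞ = +1.
v=5: a=5^-1·(≡2), b=5^2·(≡2) mod 5; (2|5)=-1, (2|5)=-1; (−1)^{-1·2·2}·(-1)^2·(-1)^-1 = -1.
|Ram(-2310, 462)| = 4, even; anisotropic at {2, 3, 5, 7}.

[2, 3, 5, 7]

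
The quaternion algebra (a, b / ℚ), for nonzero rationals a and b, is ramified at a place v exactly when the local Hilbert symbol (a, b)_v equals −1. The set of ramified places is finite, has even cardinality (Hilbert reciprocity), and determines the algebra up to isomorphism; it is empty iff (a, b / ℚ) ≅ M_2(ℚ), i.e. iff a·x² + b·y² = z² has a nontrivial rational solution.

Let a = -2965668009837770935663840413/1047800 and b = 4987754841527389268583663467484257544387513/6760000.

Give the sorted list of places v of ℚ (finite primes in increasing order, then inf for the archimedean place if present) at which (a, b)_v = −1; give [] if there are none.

[17, 29]

(a, b) ≡ (-1314214, 19990657) mod (ℚ^×)²; places V = {2, 3, 5, 7, 11, 13, 17, 23, 29, 31, 41, 43, 47, ∞}.
(a,b)_11: α=3, u≡6; β=4, v≡1 (mod 11); (6|11)=-1, (1|11)=+1; sign (−1)^0·-1^4·+1^3 = +1.
(a,b)_43: α=2, u≡36; β=3, v≡7 (mod 43); (36|43)=+1, (7|43)=-1; sign (−1)^0·+1^3·-1^2 = +1.
(a,b)_23: α=2, u≡4; β=3, v≡2 (mod 23); (4|23)=+1, (2|23)=+1; sign (−1)^0·+1^3·+1^2 = +1.
(a,b)_41: α=3, u≡32; β=5, v≡40 (mod 41); (32|41)=+1, (40|41)=+1; sign (−1)^0·+1^5·+1^3 = +1.
(a,b)_31: α=-1, u≡20; β=0, v≡1 (mod 31); (20|31)=+1, (1|31)=+1; sign (−1)^0·+1^0·+1^-1 = +1.
(a,b)_47: α=1, u≡37; β=2, v≡7 (mod 47); (37|47)=+1, (7|47)=+1; sign (−1)^0·+1^2·+1^1 = +1.
(a,b)_7: α=2, u≡4; β=4, v≡2 (mod 7); (4|7)=+1, (2|7)=+1; sign (−1)^0·+1^4·+1^2 = +1.
(a,b)_13: α=-2, u≡6; β=-2, v≡11 (mod 13); (6|13)=-1, (11|13)=-1; sign (−1)^0·-1^-2·-1^-2 = +1.
(a,b)_17: α=2, u≡14; β=3, v≡6 (mod 17); (14|17)=-1, (6|17)=-1; sign (−1)^0·-1^3·-1^2 = -1.
(a,b)_2: α=-3, β=-6; u≡5, v≡1 (mod 8); ε(u)ε(v)=0·0, αω(v)=-3·0, βω(u)=-6·1; sum ≡ 0  ⇒  +1.
(a,b)_∞: sgn(-1314214)=−, sgn(19990657)=+, so +1.
(a,b)_5: α=-2, u≡1; β=-4, v≡3 (mod 5); (1|5)=+1, (3|5)=-1; sign (−1)^0·+1^-4·-1^-2 = +1.
(a,b)_29: α=2, u≡10; β=3, v≡15 (mod 29); (10|29)=-1, (15|29)=-1; sign (−1)^0·-1^3·-1^2 = -1.
(a,b)_3: α=10, u≡2; β=14, v≡1 (mod 3); (2|3)=-1, (1|3)=+1; sign (−1)^0·-1^14·+1^10 = +1.
Ram(-1314214, 19990657) = {17, 29}; no ℚ_17-point on the conic.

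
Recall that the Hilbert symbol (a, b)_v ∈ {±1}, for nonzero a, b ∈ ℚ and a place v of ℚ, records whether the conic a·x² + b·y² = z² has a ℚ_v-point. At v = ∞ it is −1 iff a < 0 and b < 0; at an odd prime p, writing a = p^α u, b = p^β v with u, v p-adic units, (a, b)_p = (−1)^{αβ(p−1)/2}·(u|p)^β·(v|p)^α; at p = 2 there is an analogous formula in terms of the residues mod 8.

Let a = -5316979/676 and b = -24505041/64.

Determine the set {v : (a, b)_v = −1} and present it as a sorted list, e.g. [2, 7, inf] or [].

[3, inf]

Mod squares: a ≡ -19, b ≡ -561. Check v ∈ {∞, 2, 3, 11, 13, 17, 19, 23}.
v=2: v_2(a)=-2, v_2(b)=-6; units ≡ 5, 7 (mod 8); ε·ε+αω+βω = 0·1+-2·0+-6·1 ≡ 0  ⇒  (a,b)_2 = +1.
v=17: a=17^0·(≡2), b=17^1·(≡15) mod 17; (2|17)=+1, (15|17)=+1; (−1)^{0·1·8}·(+1)^1·(+1)^0 = +1.
v=∞: -19 < 0 and -561 < 0  ⇒  (a,b)_∞ = -1.
v=19: a=19^1·(≡13), b=19^2·(≡9) mod 19; (13|19)=-1, (9|19)=+1; (−1)^{1·2·9}·(-1)^2·(+1)^1 = +1.
v=13: a=13^-2·(≡2), b=13^0·(≡2) mod 13; (2|13)=-1, (2|13)=-1; (−1)^{-2·0·6}·(-1)^0·(-1)^-2 = +1.
v=3: a=3^0·(≡2), b=3^1·(≡2) mod 3; (2|3)=-1, (2|3)=-1; (−1)^{0·1·1}·(-1)^1·(-1)^0 = -1.
v=11: a=11^0·(≡5), b=11^3·(≡4) mod 11; (5|11)=+1, (4|11)=+1; (−1)^{0·3·5}·(+1)^3·(+1)^0 = +1.
v=23: a=23^4·(≡3), b=23^0·(≡21) mod 23; (3|23)=+1, (21|23)=-1; (−1)^{4·0·11}·(+1)^0·(-1)^4 = +1.
(-19, -561 / ℚ) ramifies at {3, ∞}: a division algebra.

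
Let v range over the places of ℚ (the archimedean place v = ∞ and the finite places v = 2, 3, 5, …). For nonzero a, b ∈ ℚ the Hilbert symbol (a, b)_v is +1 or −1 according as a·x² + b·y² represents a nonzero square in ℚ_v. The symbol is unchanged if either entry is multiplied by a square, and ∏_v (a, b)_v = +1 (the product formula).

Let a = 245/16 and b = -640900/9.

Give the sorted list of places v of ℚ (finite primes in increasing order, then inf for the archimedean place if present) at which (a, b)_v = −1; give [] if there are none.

[13, 17]

Mod squares: a ≡ 5, b ≡ -6409. Check v ∈ {∞, 2, 3, 5, 7, 13, 17, 29}.
v=3: a=3^0·(≡2), b=3^-2·(≡2) mod 3; (2|3)=-1, (2|3)=-1; (−1)^{0·-2·1}·(-1)^-2·(-1)^0 = +1.
v=29: a=29^0·(≡28), b=29^1·(≡3) mod 29; (28|29)=+1, (3|29)=-1; (−1)^{0·1·14}·(+1)^1·(-1)^0 = +1.
v=5: a=5^1·(≡4), b=5^2·(≡1) mod 5; (4|5)=+1, (1|5)=+1; (−1)^{1·2·2}·(+1)^2·(+1)^1 = +1.
v=∞: 5 > 0 and -6409 < 0  ⇒  (a,b)_∞ = +1.
v=17: a=17^0·(≡10), b=17^1·(≡12) mod 17; (10|17)=-1, (12|17)=-1; (−1)^{0·1·8}·(-1)^1·(-1)^0 = -1.
v=13: a=13^0·(≡8), b=13^1·(≡1) mod 13; (8|13)=-1, (1|13)=+1; (−1)^{0·1·6}·(-1)^1·(+1)^0 = -1.
v=7: a=7^2·(≡6), b=7^0·(≡3) mod 7; (6|7)=-1, (3|7)=-1; (−1)^{2·0·3}·(-1)^0·(-1)^2 = +1.
v=2: v_2(a)=-4, v_2(b)=2; units ≡ 5, 7 (mod 8); ε·ε+αω+βω = 0·1+-4·0+2·1 ≡ 0  ⇒  (a,b)_2 = +1.
Ram(5, -6409) = {13, 17}; no ℚ_13-point on the conic.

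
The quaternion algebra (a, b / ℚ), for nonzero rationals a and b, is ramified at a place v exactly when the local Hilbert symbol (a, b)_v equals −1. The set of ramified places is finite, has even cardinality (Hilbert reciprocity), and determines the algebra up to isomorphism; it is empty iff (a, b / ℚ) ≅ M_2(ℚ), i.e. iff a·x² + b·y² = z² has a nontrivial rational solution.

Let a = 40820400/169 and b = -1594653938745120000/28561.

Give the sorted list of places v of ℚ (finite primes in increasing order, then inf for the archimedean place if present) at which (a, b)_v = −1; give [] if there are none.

[2, 3, 17, 29]

Mod squares: a ≡ 11339, b ≡ -957. Check v ∈ {∞, 2, 3, 5, 11, 13, 17, 23, 29}.
v=2: v_2(a)=4, v_2(b)=8; units ≡ 3, 3 (mod 8); ε·ε+αω+βω = 1·1+4·1+8·1 ≡ 1  ⇒  (a,b)_2 = -1.
v=∞: 11339 > 0 and -957 < 0  ⇒  (a,b)_∞ = +1.
v=5: a=5^2·(≡4), b=5^4·(≡3) mod 5; (4|5)=+1, (3|5)=-1; (−1)^{2·4·2}·(+1)^4·(-1)^2 = +1.
v=29: a=29^1·(≡12), b=29^3·(≡4) mod 29; (12|29)=-1, (4|29)=+1; (−1)^{1·3·14}·(-1)^3·(+1)^1 = -1.
v=17: a=17^1·(≡16), b=17^2·(≡12) mod 17; (16|17)=+1, (12|17)=-1; (−1)^{1·2·8}·(+1)^2·(-1)^1 = -1.
v=23: a=23^1·(≡15), b=23^2·(≡1) mod 23; (15|23)=-1, (1|23)=+1; (−1)^{1·2·11}·(-1)^2·(+1)^1 = +1.
v=3: a=3^2·(≡2), b=3^5·(≡2) mod 3; (2|3)=-1, (2|3)=-1; (−1)^{2·5·1}·(-1)^5·(-1)^2 = -1.
v=13: a=13^-2·(≡10), b=13^-4·(≡6) mod 13; (10|13)=+1, (6|13)=-1; (−1)^{-2·-4·6}·(+1)^-4·(-1)^-2 = +1.
v=11: a=11^0·(≡4), b=11^1·(≡5) mod 11; (4|11)=+1, (5|11)=+1; (−1)^{0·1·5}·(+1)^1·(+1)^0 = +1.
|Ram(11339, -957)| = 4, even; anisotropic at {2, 3, 17, 29}.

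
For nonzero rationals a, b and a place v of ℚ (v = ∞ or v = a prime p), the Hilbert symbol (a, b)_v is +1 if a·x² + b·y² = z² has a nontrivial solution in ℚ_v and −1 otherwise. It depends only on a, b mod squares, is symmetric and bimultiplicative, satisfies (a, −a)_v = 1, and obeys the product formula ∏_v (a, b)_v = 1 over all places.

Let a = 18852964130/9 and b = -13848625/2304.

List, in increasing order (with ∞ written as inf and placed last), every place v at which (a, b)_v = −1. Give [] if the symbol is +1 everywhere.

Mod squares: a ≡ 27170, b ≡ -11305. Check v ∈ {∞, 2, 3, 5, 7, 11, 13, 17, 19}.
v=3: a=3^-2·(≡2), b=3^-2·(≡2) mod 3; (2|3)=-1, (2|3)=-1; (−1)^{-2·-2·1}·(-1)^-2·(-1)^-2 = +1.
v=2: v_2(a)=1, v_2(b)=-8; units ≡ 1, 7 (mod 8); ε·ε+αω+βω = 0·1+1·0+-8·0 ≡ 0  ⇒  (a,b)_2 = +1.
v=19: a=19^1·(≡5), b=19^1·(≡12) mod 19; (5|19)=+1, (12|19)=-1; (−1)^{1·1·9}·(+1)^1·(-1)^1 = +1.
v=7: a=7^4·(≡3), b=7^3·(≡1) mod 7; (3|7)=-1, (1|7)=+1; (−1)^{4·3·3}·(-1)^3·(+1)^4 = -1.
v=13: a=13^1·(≡4), b=13^0·(≡5) mod 13; (4|13)=+1, (5|13)=-1; (−1)^{1·0·6}·(+1)^0·(-1)^1 = -1.
v=17: a=17^2·(≡15), b=17^1·(≡13) mod 17; (15|17)=+1, (13|17)=+1; (−1)^{2·1·8}·(+1)^1·(+1)^2 = +1.
v=5: a=5^1·(≡4), b=5^3·(≡4) mod 5; (4|5)=+1, (4|5)=+1; (−1)^{1·3·2}·(+1)^3·(+1)^1 = +1.
v=11: a=11^1·(≡6), b=11^0·(≡9) mod 11; (6|11)=-1, (9|11)=+1; (−1)^{1·0·5}·(-1)^0·(+1)^1 = +1.
v=∞: 27170 > 0 and -11305 < 0  ⇒  (a,b)_∞ = +1.
Ram(27170, -11305) = {7, 13}; no ℚ_7-point on the conic.

[7, 13]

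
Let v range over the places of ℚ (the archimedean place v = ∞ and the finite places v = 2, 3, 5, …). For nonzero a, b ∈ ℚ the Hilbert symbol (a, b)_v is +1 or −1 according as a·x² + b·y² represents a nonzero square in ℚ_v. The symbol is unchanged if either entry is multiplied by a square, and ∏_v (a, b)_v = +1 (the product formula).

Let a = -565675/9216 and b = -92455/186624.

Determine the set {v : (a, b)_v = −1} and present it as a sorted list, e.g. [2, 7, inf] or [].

Mod squares: a ≡ -187, b ≡ -55. Check v ∈ {∞, 2, 3, 5, 11, 17, 41}.
v=3: a=3^-2·(≡2), b=3^-6·(≡2) mod 3; (2|3)=-1, (2|3)=-1; (−1)^{-2·-6·1}·(-1)^-6·(-1)^-2 = +1.
v=41: a=41^0·(≡18), b=41^2·(≡12) mod 41; (18|41)=+1, (12|41)=-1; (−1)^{0·2·20}·(+1)^2·(-1)^0 = +1.
v=17: a=17^1·(≡14), b=17^0·(≡13) mod 17; (14|17)=-1, (13|17)=+1; (−1)^{1·0·8}·(-1)^0·(+1)^1 = +1.
v=∞: -187 < 0 and -55 < 0  ⇒  (a,b)_∞ = -1.
v=2: v_2(a)=-10, v_2(b)=-8; units ≡ 5, 1 (mod 8); ε·ε+αω+βω = 0·0+-10·0+-8·1 ≡ 0  ⇒  (a,b)_2 = +1.
v=5: a=5^2·(≡3), b=5^1·(≡1) mod 5; (3|5)=-1, (1|5)=+1; (−1)^{2·1·2}·(-1)^1·(+1)^2 = -1.
v=11: a=11^3·(≡9), b=11^1·(≡6) mod 11; (9|11)=+1, (6|11)=-1; (−1)^{3·1·5}·(+1)^1·(-1)^3 = +1.
|Ram(-187, -55)| = 2, even; anisotropic at {5, ∞}.

[5, inf]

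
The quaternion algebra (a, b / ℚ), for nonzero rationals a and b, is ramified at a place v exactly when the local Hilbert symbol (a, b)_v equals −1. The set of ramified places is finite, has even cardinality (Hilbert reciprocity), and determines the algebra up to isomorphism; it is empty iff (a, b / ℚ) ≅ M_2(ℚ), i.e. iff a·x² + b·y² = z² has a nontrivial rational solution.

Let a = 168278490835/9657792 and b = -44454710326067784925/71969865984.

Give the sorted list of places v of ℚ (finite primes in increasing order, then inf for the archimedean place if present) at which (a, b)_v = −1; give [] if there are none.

[5, 13, 23, 41]

(a, b) ≡ (33005, -13) mod (ℚ^×)²; places V = {2, 3, 5, 7, 13, 17, 23, 41, ∞}.
(a,b)_3: α=-8, u≡2; β=-12, v≡2 (mod 3); (2|3)=-1, (2|3)=-1; sign (−1)^0·-1^-12·-1^-8 = +1.
(a,b)_5: α=1, u≡1; β=2, v≡2 (mod 5); (1|5)=+1, (2|5)=-1; sign (−1)^0·+1^2·-1^1 = -1.
(a,b)_41: α=1, u≡17; β=2, v≡35 (mod 41); (17|41)=-1, (35|41)=-1; sign (−1)^0·-1^2·-1^1 = -1.
(a,b)_13: α=2, u≡5; β=3, v≡10 (mod 13); (5|13)=-1, (10|13)=+1; sign (−1)^0·-1^3·+1^2 = -1.
(a,b)_∞: sgn(33005)=+, sgn(-13)=−, so +1.
(a,b)_7: α=5, u≡1; β=8, v≡1 (mod 7); (1|7)=+1, (1|7)=+1; sign (−1)^0·+1^8·+1^5 = +1.
(a,b)_23: α=-1, u≡9; β=-2, v≡17 (mod 23); (9|23)=+1, (17|23)=-1; sign (−1)^0·+1^-2·-1^-1 = -1.
(a,b)_2: α=-6, β=-8; u≡5, v≡3 (mod 8); ε(u)ε(v)=0·1, αω(v)=-6·1, βω(u)=-8·1; sum ≡ 0  ⇒  +1.
(a,b)_17: α=2, u≡13; β=4, v≡9 (mod 17); (13|17)=+1, (9|17)=+1; sign (−1)^0·+1^4·+1^2 = +1.
|Ram(33005, -13)| = 4, even; anisotropic at {5, 13, 23, 41}.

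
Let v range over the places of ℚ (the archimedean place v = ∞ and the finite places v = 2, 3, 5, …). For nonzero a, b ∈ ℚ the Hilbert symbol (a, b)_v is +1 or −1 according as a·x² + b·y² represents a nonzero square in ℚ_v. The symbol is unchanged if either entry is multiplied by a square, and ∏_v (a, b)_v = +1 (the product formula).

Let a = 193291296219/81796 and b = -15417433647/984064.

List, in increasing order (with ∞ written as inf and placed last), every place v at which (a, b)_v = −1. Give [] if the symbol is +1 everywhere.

[3, 37]

Mod squares: a ≡ 3219, b ≡ -3567. Check v ∈ {∞, 2, 3, 7, 11, 13, 29, 31, 37, 41}.
v=29: a=29^1·(≡25), b=29^1·(≡6) mod 29; (25|29)=+1, (6|29)=+1; (−1)^{1·1·14}·(+1)^1·(+1)^1 = +1.
v=11: a=11^-2·(≡2), b=11^2·(≡8) mod 11; (2|11)=-1, (8|11)=-1; (−1)^{-2·2·5}·(-1)^2·(-1)^-2 = +1.
v=41: a=41^2·(≡5), b=41^1·(≡40) mod 41; (5|41)=+1, (40|41)=+1; (−1)^{2·1·20}·(+1)^1·(+1)^2 = +1.
v=7: a=7^2·(≡6), b=7^2·(≡5) mod 7; (6|7)=-1, (5|7)=-1; (−1)^{2·2·3}·(-1)^2·(-1)^2 = +1.
v=∞: 3219 > 0 and -3567 < 0  ⇒  (a,b)_∞ = +1.
v=2: v_2(a)=-2, v_2(b)=-10; units ≡ 3, 1 (mod 8); ε·ε+αω+βω = 1·0+-2·0+-10·1 ≡ 0  ⇒  (a,b)_2 = +1.
v=3: a=3^7·(≡2), b=3^7·(≡2) mod 3; (2|3)=-1, (2|3)=-1; (−1)^{7·7·1}·(-1)^7·(-1)^7 = -1.
v=13: a=13^-2·(≡7), b=13^0·(≡7) mod 13; (7|13)=-1, (7|13)=-1; (−1)^{-2·0·6}·(-1)^0·(-1)^-2 = +1.
v=31: a=31^0·(≡29), b=31^-2·(≡23) mod 31; (29|31)=-1, (23|31)=-1; (−1)^{0·-2·15}·(-1)^-2·(-1)^0 = +1.
v=37: a=37^1·(≡17), b=37^0·(≡22) mod 37; (17|37)=-1, (22|37)=-1; (−1)^{1·0·18}·(-1)^0·(-1)^1 = -1.
Ram(3219, -3567) = {3, 37}; no ℚ_3-point on the conic.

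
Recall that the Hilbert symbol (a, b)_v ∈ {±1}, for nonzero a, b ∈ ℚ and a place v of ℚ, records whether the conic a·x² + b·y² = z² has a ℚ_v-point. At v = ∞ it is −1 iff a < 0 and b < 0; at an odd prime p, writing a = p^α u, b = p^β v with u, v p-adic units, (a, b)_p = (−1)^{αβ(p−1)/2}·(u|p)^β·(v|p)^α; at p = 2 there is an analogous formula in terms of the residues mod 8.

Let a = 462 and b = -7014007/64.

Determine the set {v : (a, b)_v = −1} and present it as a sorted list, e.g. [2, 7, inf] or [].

[3, 7]

(a, b) ≡ (462, -7) mod (ℚ^×)²; places V = {2, 3, 7, 11, 13, ∞}.
(a,b)_∞: sgn(462)=+, sgn(-7)=−, so +1.
(a,b)_13: α=0, u≡7; β=2, v≡7 (mod 13); (7|13)=-1, (7|13)=-1; sign (−1)^0·-1^2·-1^0 = +1.
(a,b)_7: α=1, u≡3; β=3, v≡5 (mod 7); (3|7)=-1, (5|7)=-1; sign (−1)^1·-1^3·-1^1 = -1.
(a,b)_11: α=1, u≡9; β=2, v≡4 (mod 11); (9|11)=+1, (4|11)=+1; sign (−1)^0·+1^2·+1^1 = +1.
(a,b)_2: α=1, β=-6; u≡7, v≡1 (mod 8); ε(u)ε(v)=1·0, αω(v)=1·0, βω(u)=-6·0; sum ≡ 0  ⇒  +1.
(a,b)_3: α=1, u≡1; β=0, v≡2 (mod 3); (1|3)=+1, (2|3)=-1; sign (−1)^0·+1^0·-1^1 = -1.
|Ram(462, -7)| = 2, even; anisotropic at {3, 7}.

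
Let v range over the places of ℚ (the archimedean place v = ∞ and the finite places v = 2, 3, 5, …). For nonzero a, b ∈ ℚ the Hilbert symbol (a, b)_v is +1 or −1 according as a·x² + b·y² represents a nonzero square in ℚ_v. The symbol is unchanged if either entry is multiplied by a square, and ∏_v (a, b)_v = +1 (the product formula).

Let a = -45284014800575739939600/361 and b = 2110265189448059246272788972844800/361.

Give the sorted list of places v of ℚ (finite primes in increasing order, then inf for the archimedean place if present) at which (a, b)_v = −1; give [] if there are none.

[2, 23, 29, 37]

Mod squares: a ≡ -1081, b ≡ 33263. Check v ∈ {∞, 2, 3, 5, 19, 23, 29, 31, 37, 47}.
v=19: a=19^-2·(≡15), b=19^-2·(≡2) mod 19; (15|19)=-1, (2|19)=-1; (−1)^{-2·-2·9}·(-1)^-2·(-1)^-2 = +1.
v=3: a=3^4·(≡2), b=3^8·(≡2) mod 3; (2|3)=-1, (2|3)=-1; (−1)^{4·8·1}·(-1)^8·(-1)^4 = +1.
v=31: a=31^2·(≡10), b=31^3·(≡28) mod 31; (10|31)=+1, (28|31)=+1; (−1)^{2·3·15}·(+1)^3·(+1)^2 = +1.
v=47: a=47^3·(≡7), b=47^4·(≡17) mod 47; (7|47)=+1, (17|47)=+1; (−1)^{3·4·23}·(+1)^4·(+1)^3 = +1.
v=29: a=29^2·(≡11), b=29^3·(≡28) mod 29; (11|29)=-1, (28|29)=+1; (−1)^{2·3·14}·(-1)^3·(+1)^2 = -1.
v=23: a=23^3·(≡21), b=23^4·(≡11) mod 23; (21|23)=-1, (11|23)=-1; (−1)^{3·4·11}·(-1)^4·(-1)^3 = -1.
v=37: a=37^2·(≡6), b=37^3·(≡27) mod 37; (6|37)=-1, (27|37)=+1; (−1)^{2·3·18}·(-1)^3·(+1)^2 = -1.
v=2: v_2(a)=4, v_2(b)=8; units ≡ 7, 7 (mod 8); ε·ε+αω+βω = 1·1+4·0+8·0 ≡ 1  ⇒  (a,b)_2 = -1.
v=5: a=5^2·(≡1), b=5^2·(≡2) mod 5; (1|5)=+1, (2|5)=-1; (−1)^{2·2·2}·(+1)^2·(-1)^2 = +1.
v=∞: -1081 < 0 and 33263 > 0  ⇒  (a,b)_∞ = +1.
(-1081, 33263 / ℚ) ramifies at {2, 23, 29, 37}: a division algebra.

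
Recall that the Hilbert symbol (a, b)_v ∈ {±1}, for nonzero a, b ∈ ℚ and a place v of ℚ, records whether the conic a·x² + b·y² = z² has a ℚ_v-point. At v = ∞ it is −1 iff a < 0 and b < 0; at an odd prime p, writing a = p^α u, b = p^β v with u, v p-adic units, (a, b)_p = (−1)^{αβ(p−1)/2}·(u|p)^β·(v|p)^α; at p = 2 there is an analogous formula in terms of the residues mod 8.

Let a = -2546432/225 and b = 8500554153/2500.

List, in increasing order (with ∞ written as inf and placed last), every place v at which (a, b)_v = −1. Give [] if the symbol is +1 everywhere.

(a, b) ≡ (-203, 12673) mod (ℚ^×)²; places V = {2, 3, 5, 7, 13, 19, 23, 29, ∞}.
(a,b)_2: α=8, β=-2; u≡5, v≡1 (mod 8); ε(u)ε(v)=0·0, αω(v)=8·0, βω(u)=-2·1; sum ≡ 0  ⇒  +1.
(a,b)_3: α=-2, u≡1; β=4, v≡1 (mod 3); (1|3)=+1, (1|3)=+1; sign (−1)^0·+1^4·+1^-2 = +1.
(a,b)_5: α=-2, u≡2; β=-4, v≡2 (mod 5); (2|5)=-1, (2|5)=-1; sign (−1)^0·-1^-4·-1^-2 = +1.
(a,b)_19: α=0, u≡11; β=1, v≡18 (mod 19); (11|19)=+1, (18|19)=-1; sign (−1)^0·+1^1·-1^0 = +1.
(a,b)_29: α=1, u≡16; β=1, v≡26 (mod 29); (16|29)=+1, (26|29)=-1; sign (−1)^0·+1^1·-1^1 = -1.
(a,b)_∞: sgn(-203)=−, sgn(12673)=+, so +1.
(a,b)_7: α=3, u≡3; β=2, v≡5 (mod 7); (3|7)=-1, (5|7)=-1; sign (−1)^0·-1^2·-1^3 = -1.
(a,b)_23: α=0, u≡2; β=1, v≡5 (mod 23); (2|23)=+1, (5|23)=-1; sign (−1)^0·+1^1·-1^0 = +1.
(a,b)_13: α=0, u≡2; β=2, v≡11 (mod 13); (2|13)=-1, (11|13)=-1; sign (−1)^0·-1^2·-1^0 = +1.
(-203, 12673 / ℚ) ramifies at {7, 29}: a division algebra.

[7, 29]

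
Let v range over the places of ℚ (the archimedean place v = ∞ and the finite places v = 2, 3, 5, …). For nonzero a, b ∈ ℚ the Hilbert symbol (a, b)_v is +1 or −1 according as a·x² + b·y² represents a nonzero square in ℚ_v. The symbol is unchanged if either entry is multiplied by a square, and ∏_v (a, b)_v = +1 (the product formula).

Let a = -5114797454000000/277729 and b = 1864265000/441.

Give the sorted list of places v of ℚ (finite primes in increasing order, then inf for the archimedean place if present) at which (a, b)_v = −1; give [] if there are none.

[2, 13, 19, 23, 29, 43]

Mod squares: a ≡ -14168414, b ≡ 745706. Check v ∈ {∞, 2, 3, 5, 7, 13, 17, 19, 23, 29, 31, 43}.
v=31: a=31^-2·(≡17), b=31^0·(≡25) mod 31; (17|31)=-1, (25|31)=+1; (−1)^{-2·0·15}·(-1)^0·(+1)^-2 = +1.
v=3: a=3^0·(≡1), b=3^-2·(≡2) mod 3; (1|3)=+1, (2|3)=-1; (−1)^{0·-2·1}·(+1)^-2·(-1)^0 = +1.
v=13: a=13^1·(≡3), b=13^1·(≡2) mod 13; (3|13)=+1, (2|13)=-1; (−1)^{1·1·6}·(+1)^1·(-1)^1 = -1.
v=43: a=43^1·(≡15), b=43^1·(≡11) mod 43; (15|43)=+1, (11|43)=+1; (−1)^{1·1·21}·(+1)^1·(+1)^1 = -1.
v=5: a=5^6·(≡1), b=5^4·(≡4) mod 5; (1|5)=+1, (4|5)=+1; (−1)^{6·4·2}·(+1)^4·(+1)^6 = +1.
v=29: a=29^1·(≡26), b=29^1·(≡20) mod 29; (26|29)=-1, (20|29)=+1; (−1)^{1·1·14}·(-1)^1·(+1)^1 = -1.
v=23: a=23^1·(≡14), b=23^1·(≡14) mod 23; (14|23)=-1, (14|23)=-1; (−1)^{1·1·11}·(-1)^1·(-1)^1 = -1.
v=2: v_2(a)=7, v_2(b)=3; units ≡ 1, 5 (mod 8); ε·ε+αω+βω = 0·0+7·1+3·0 ≡ 1  ⇒  (a,b)_2 = -1.
v=19: a=19^3·(≡11), b=19^0·(≡12) mod 19; (11|19)=+1, (12|19)=-1; (−1)^{3·0·9}·(+1)^0·(-1)^3 = -1.
v=∞: -14168414 < 0 and 745706 > 0  ⇒  (a,b)_∞ = +1.
v=7: a=7^0·(≡6), b=7^-2·(≡5) mod 7; (6|7)=-1, (5|7)=-1; (−1)^{0·-2·3}·(-1)^-2·(-1)^0 = +1.
v=17: a=17^-2·(≡9), b=17^0·(≡16) mod 17; (9|17)=+1, (16|17)=+1; (−1)^{-2·0·8}·(+1)^0·(+1)^-2 = +1.
(-14168414, 745706 / ℚ) ramifies at {2, 13, 19, 23, 29, 43}: a division algebra.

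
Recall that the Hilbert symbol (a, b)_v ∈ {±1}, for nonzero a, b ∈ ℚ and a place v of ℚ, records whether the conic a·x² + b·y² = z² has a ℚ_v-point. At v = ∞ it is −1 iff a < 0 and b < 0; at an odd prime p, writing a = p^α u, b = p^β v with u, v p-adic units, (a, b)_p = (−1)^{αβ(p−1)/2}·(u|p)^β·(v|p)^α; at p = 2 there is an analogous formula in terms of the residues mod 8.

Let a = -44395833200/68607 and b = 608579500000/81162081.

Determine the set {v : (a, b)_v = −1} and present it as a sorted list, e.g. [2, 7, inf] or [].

[2, 7, 17, 29]

Mod squares: a ≡ -2688329, b ≡ 1102. Check v ∈ {∞, 2, 3, 5, 7, 11, 13, 17, 19, 29, 41, 47}.
v=7: a=7^-1·(≡2), b=7^-2·(≡3) mod 7; (2|7)=+1, (3|7)=-1; (−1)^{-1·-2·3}·(+1)^-2·(-1)^-1 = -1.
v=5: a=5^2·(≡1), b=5^6·(≡3) mod 5; (1|5)=+1, (3|5)=-1; (−1)^{2·6·2}·(+1)^6·(-1)^2 = +1.
v=2: v_2(a)=4, v_2(b)=5; units ≡ 7, 7 (mod 8); ε·ε+αω+βω = 1·1+4·0+5·0 ≡ 1  ⇒  (a,b)_2 = -1.
v=29: a=29^1·(≡8), b=29^1·(≡9) mod 29; (8|29)=-1, (9|29)=+1; (−1)^{1·1·14}·(-1)^1·(+1)^1 = -1.
v=3: a=3^-4·(≡1), b=3^-4·(≡1) mod 3; (1|3)=+1, (1|3)=+1; (−1)^{-4·-4·1}·(+1)^-4·(+1)^-4 = +1.
v=∞: -2688329 < 0 and 1102 > 0  ⇒  (a,b)_∞ = +1.
v=17: a=17^3·(≡10), b=17^0·(≡11) mod 17; (10|17)=-1, (11|17)=-1; (−1)^{3·0·8}·(-1)^0·(-1)^3 = -1.
v=47: a=47^0·(≡28), b=47^2·(≡37) mod 47; (28|47)=+1, (37|47)=+1; (−1)^{0·2·23}·(+1)^2·(+1)^0 = +1.
v=41: a=41^1·(≡33), b=41^0·(≡20) mod 41; (33|41)=+1, (20|41)=+1; (−1)^{1·0·20}·(+1)^0·(+1)^1 = +1.
v=11: a=11^-2·(≡3), b=11^-2·(≡7) mod 11; (3|11)=+1, (7|11)=-1; (−1)^{-2·-2·5}·(+1)^-2·(-1)^-2 = +1.
v=19: a=19^1·(≡13), b=19^1·(≡1) mod 19; (13|19)=-1, (1|19)=+1; (−1)^{1·1·9}·(-1)^1·(+1)^1 = +1.
v=13: a=13^0·(≡8), b=13^-2·(≡10) mod 13; (8|13)=-1, (10|13)=+1; (−1)^{0·-2·6}·(-1)^-2·(+1)^0 = +1.
(-2688329, 1102 / ℚ) ramifies at {2, 7, 17, 29}: a division algebra.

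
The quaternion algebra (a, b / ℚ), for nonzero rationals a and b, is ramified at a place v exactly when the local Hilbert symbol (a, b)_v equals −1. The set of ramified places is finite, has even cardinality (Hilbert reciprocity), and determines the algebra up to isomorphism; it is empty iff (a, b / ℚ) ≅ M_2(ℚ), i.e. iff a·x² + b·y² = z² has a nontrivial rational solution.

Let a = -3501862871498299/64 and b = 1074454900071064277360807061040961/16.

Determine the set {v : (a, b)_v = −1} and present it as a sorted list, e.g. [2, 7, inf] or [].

Mod squares: a ≡ -1458501820699, b ≡ 10308089. Check v ∈ {∞, 2, 7, 11, 17, 19, 29, 31, 37, 41, 43}.
v=7: a=7^5·(≡3), b=7^4·(≡1) mod 7; (3|7)=-1, (1|7)=+1; (−1)^{5·4·3}·(-1)^4·(+1)^5 = +1.
v=19: a=19^1·(≡10), b=19^3·(≡16) mod 19; (10|19)=-1, (16|19)=+1; (−1)^{1·3·9}·(-1)^3·(+1)^1 = +1.
v=29: a=29^1·(≡12), b=29^2·(≡2) mod 29; (12|29)=-1, (2|29)=-1; (−1)^{1·2·14}·(-1)^2·(-1)^1 = -1.
v=∞: -1458501820699 < 0 and 10308089 > 0  ⇒  (a,b)_∞ = +1.
v=2: v_2(a)=-6, v_2(b)=-4; units ≡ 5, 1 (mod 8); ε·ε+αω+βω = 0·0+-6·0+-4·1 ≡ 0  ⇒  (a,b)_2 = +1.
v=17: a=17^1·(≡13), b=17^2·(≡11) mod 17; (13|17)=+1, (11|17)=-1; (−1)^{1·2·8}·(+1)^2·(-1)^1 = -1.
v=11: a=11^1·(≡6), b=11^3·(≡1) mod 11; (6|11)=-1, (1|11)=+1; (−1)^{1·3·5}·(-1)^3·(+1)^1 = +1.
v=37: a=37^1·(≡23), b=37^3·(≡35) mod 37; (23|37)=-1, (35|37)=-1; (−1)^{1·3·18}·(-1)^3·(-1)^1 = +1.
v=41: a=41^1·(≡15), b=41^2·(≡2) mod 41; (15|41)=-1, (2|41)=+1; (−1)^{1·2·20}·(-1)^2·(+1)^1 = +1.
v=43: a=43^1·(≡29), b=43^3·(≡10) mod 43; (29|43)=-1, (10|43)=+1; (−1)^{1·3·21}·(-1)^3·(+1)^1 = +1.
v=31: a=31^1·(≡14), b=31^3·(≡12) mod 31; (14|31)=+1, (12|31)=-1; (−1)^{1·3·15}·(+1)^3·(-1)^1 = +1.
Ram(-1458501820699, 10308089) = {17, 29}; no ℚ_17-point on the conic.

[17, 29]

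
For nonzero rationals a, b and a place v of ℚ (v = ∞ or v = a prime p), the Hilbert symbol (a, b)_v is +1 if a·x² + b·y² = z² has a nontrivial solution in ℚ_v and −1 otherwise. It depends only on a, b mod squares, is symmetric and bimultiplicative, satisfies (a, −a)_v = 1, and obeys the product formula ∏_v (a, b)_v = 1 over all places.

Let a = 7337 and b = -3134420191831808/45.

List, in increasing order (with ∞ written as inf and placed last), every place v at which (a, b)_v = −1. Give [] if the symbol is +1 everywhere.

[5, 23, 29, 31]

Mod squares: a ≡ 7337, b ≡ -1137235. Check v ∈ {∞, 2, 3, 5, 11, 23, 29, 31}.
v=3: a=3^0·(≡2), b=3^-2·(≡2) mod 3; (2|3)=-1, (2|3)=-1; (−1)^{0·-2·1}·(-1)^-2·(-1)^0 = +1.
v=31: a=31^0·(≡21), b=31^1·(≡9) mod 31; (21|31)=-1, (9|31)=+1; (−1)^{0·1·15}·(-1)^1·(+1)^0 = -1.
v=5: a=5^0·(≡2), b=5^-1·(≡3) mod 5; (2|5)=-1, (3|5)=-1; (−1)^{0·-1·2}·(-1)^-1·(-1)^0 = -1.
v=∞: 7337 > 0 and -1137235 < 0  ⇒  (a,b)_∞ = +1.
v=23: a=23^1·(≡20), b=23^3·(≡19) mod 23; (20|23)=-1, (19|23)=-1; (−1)^{1·3·11}·(-1)^3·(-1)^1 = -1.
v=29: a=29^1·(≡21), b=29^3·(≡28) mod 29; (21|29)=-1, (28|29)=+1; (−1)^{1·3·14}·(-1)^3·(+1)^1 = -1.
v=2: v_2(a)=0, v_2(b)=8; units ≡ 1, 5 (mod 8); ε·ε+αω+βω = 0·0+0·1+8·0 ≡ 0  ⇒  (a,b)_2 = +1.
v=11: a=11^1·(≡7), b=11^3·(≡1) mod 11; (7|11)=-1, (1|11)=+1; (−1)^{1·3·5}·(-1)^3·(+1)^1 = +1.
(7337, -1137235 / ℚ) ramifies at {5, 23, 29, 31}: a division algebra.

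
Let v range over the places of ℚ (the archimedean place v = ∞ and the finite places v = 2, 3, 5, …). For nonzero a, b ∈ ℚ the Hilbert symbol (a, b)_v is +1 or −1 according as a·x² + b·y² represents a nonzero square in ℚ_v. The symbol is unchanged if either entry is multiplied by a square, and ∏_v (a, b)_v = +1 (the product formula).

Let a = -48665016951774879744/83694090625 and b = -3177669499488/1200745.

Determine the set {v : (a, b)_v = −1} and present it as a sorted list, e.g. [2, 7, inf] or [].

(a, b) ≡ (-73370, -3190) mod (ℚ^×)²; places V = {2, 3, 5, 7, 11, 13, 17, 23, 29, 31, ∞}.
(a,b)_7: α=0, u≡2; β=-2, v≡4 (mod 7); (2|7)=+1, (4|7)=+1; sign (−1)^0·+1^-2·+1^0 = +1.
(a,b)_∞: sgn(-73370)=−, sgn(-3190)=−, so -1.
(a,b)_2: α=13, β=5; u≡3, v≡5 (mod 8); ε(u)ε(v)=1·0, αω(v)=13·1, βω(u)=5·1; sum ≡ 0  ⇒  +1.
(a,b)_29: α=-1, u≡4; β=-1, v≡9 (mod 29); (4|29)=+1, (9|29)=+1; sign (−1)^0·+1^-1·+1^-1 = +1.
(a,b)_23: α=3, u≡14; β=2, v≡11 (mod 23); (14|23)=-1, (11|23)=-1; sign (−1)^0·-1^2·-1^3 = -1.
(a,b)_13: α=0, u≡8; β=-2, v≡7 (mod 13); (8|13)=-1, (7|13)=-1; sign (−1)^0·-1^-2·-1^0 = +1.
(a,b)_17: α=4, u≡13; β=2, v≡12 (mod 17); (13|17)=+1, (12|17)=-1; sign (−1)^0·+1^2·-1^4 = +1.
(a,b)_11: α=1, u≡6; β=1, v≡2 (mod 11); (6|11)=-1, (2|11)=-1; sign (−1)^1·-1^1·-1^1 = -1.
(a,b)_31: α=-4, u≡9; β=0, v≡29 (mod 31); (9|31)=+1, (29|31)=-1; sign (−1)^0·+1^0·-1^-4 = +1.
(a,b)_3: α=12, u≡1; β=10, v≡2 (mod 3); (1|3)=+1, (2|3)=-1; sign (−1)^0·+1^10·-1^12 = +1.
(a,b)_5: α=-5, u≡4; β=-1, v≡3 (mod 5); (4|5)=+1, (3|5)=-1; sign (−1)^0·+1^-1·-1^-5 = -1.
Ram(-73370, -3190) = {5, 11, 23, ∞}; no ℚ_5-point on the conic.

[5, 11, 23, inf]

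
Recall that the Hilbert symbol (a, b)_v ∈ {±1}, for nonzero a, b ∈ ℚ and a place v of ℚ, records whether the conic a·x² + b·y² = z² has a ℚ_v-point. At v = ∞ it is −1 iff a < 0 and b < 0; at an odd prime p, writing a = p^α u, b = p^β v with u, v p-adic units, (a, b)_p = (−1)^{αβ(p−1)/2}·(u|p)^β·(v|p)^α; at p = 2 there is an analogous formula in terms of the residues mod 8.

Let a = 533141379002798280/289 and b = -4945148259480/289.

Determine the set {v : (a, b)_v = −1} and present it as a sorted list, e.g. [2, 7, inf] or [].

(a, b) ≡ (130, -1430) mod (ℚ^×)²; places V = {2, 3, 5, 11, 13, 17, ∞}.
(a,b)_17: α=-2, u≡14; β=-2, v≡16 (mod 17); (14|17)=-1, (16|17)=+1; sign (−1)^0·-1^-2·+1^-2 = +1.
(a,b)_5: α=1, u≡4; β=1, v≡1 (mod 5); (4|5)=+1, (1|5)=+1; sign (−1)^0·+1^1·+1^1 = +1.
(a,b)_11: α=8, u≡4; β=5, v≡10 (mod 11); (4|11)=+1, (10|11)=-1; sign (−1)^0·+1^5·-1^8 = +1.
(a,b)_∞: sgn(130)=+, sgn(-1430)=−, so +1.
(a,b)_3: α=14, u≡1; β=10, v≡1 (mod 3); (1|3)=+1, (1|3)=+1; sign (−1)^0·+1^10·+1^14 = +1.
(a,b)_2: α=3, β=3; u≡1, v≡5 (mod 8); ε(u)ε(v)=0·0, αω(v)=3·1, βω(u)=3·0; sum ≡ 1  ⇒  -1.
(a,b)_13: α=1, u≡1; β=1, v≡6 (mod 13); (1|13)=+1, (6|13)=-1; sign (−1)^0·+1^1·-1^1 = -1.
(130, -1430 / ℚ) ramifies at {2, 13}: a division algebra.

[2, 13]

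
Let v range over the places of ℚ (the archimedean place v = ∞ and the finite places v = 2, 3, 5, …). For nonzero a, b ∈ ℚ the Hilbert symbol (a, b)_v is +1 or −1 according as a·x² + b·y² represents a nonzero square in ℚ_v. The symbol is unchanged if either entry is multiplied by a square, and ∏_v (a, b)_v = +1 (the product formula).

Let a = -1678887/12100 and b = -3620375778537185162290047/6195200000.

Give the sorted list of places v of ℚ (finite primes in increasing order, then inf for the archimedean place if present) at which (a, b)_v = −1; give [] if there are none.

[5, 23, 29, 31, 47, inf]

(a, b) ≡ (-47, -179786515) mod (ℚ^×)²; places V = {2, 3, 5, 7, 11, 23, 29, 31, 37, 47, ∞}.
(a,b)_7: α=2, u≡4; β=6, v≡4 (mod 7); (4|7)=+1, (4|7)=+1; sign (−1)^0·+1^6·+1^2 = +1.
(a,b)_5: α=-2, u≡2; β=-5, v≡2 (mod 5); (2|5)=-1, (2|5)=-1; sign (−1)^0·-1^-5·-1^-2 = -1.
(a,b)_47: α=1, u≡38; β=3, v≡15 (mod 47); (38|47)=-1, (15|47)=-1; sign (−1)^1·-1^3·-1^1 = -1.
(a,b)_29: α=0, u≡18; β=1, v≡8 (mod 29); (18|29)=-1, (8|29)=-1; sign (−1)^0·-1^1·-1^0 = -1.
(a,b)_23: α=0, u≡22; β=1, v≡22 (mod 23); (22|23)=-1, (22|23)=-1; sign (−1)^0·-1^1·-1^0 = -1.
(a,b)_11: α=-2, u≡10; β=-2, v≡9 (mod 11); (10|11)=-1, (9|11)=+1; sign (−1)^0·-1^-2·+1^-2 = +1.
(a,b)_31: α=0, u≡29; β=1, v≡20 (mod 31); (29|31)=-1, (20|31)=+1; sign (−1)^0·-1^1·+1^0 = -1.
(a,b)_37: α=0, u≡25; β=1, v≡11 (mod 37); (25|37)=+1, (11|37)=+1; sign (−1)^0·+1^1·+1^0 = +1.
(a,b)_2: α=-2, β=-14; u≡1, v≡5 (mod 8); ε(u)ε(v)=0·0, αω(v)=-2·1, βω(u)=-14·0; sum ≡ 0  ⇒  +1.
(a,b)_∞: sgn(-47)=−, sgn(-179786515)=−, so -1.
(a,b)_3: α=6, u≡1; β=18, v≡2 (mod 3); (1|3)=+1, (2|3)=-1; sign (−1)^0·+1^18·-1^6 = +1.
Ram(-47, -179786515) = {5, 23, 29, 31, 47, ∞}; no ℚ_5-point on the conic.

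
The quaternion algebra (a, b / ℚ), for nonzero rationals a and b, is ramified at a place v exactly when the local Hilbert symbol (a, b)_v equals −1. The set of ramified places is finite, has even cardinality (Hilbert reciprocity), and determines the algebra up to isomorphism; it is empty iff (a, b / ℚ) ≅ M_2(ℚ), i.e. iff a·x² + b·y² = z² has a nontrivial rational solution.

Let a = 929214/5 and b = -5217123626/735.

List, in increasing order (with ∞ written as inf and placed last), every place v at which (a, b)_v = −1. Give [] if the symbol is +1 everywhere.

[3, 5, 11, 13]

(a, b) ≡ (1430, -7590) mod (ℚ^×)²; places V = {2, 3, 5, 7, 11, 13, 19, 23, ∞}.
(a,b)_7: α=0, u≡4; β=-2, v≡6 (mod 7); (4|7)=+1, (6|7)=-1; sign (−1)^0·+1^-2·-1^0 = +1.
(a,b)_2: α=1, β=1; u≡3, v≡5 (mod 8); ε(u)ε(v)=1·0, αω(v)=1·1, βω(u)=1·1; sum ≡ 0  ⇒  +1.
(a,b)_23: α=0, u≡12; β=1, v≡11 (mod 23); (12|23)=+1, (11|23)=-1; sign (−1)^0·+1^1·-1^0 = +1.
(a,b)_3: α=2, u≡2; β=-1, v≡2 (mod 3); (2|3)=-1, (2|3)=-1; sign (−1)^0·-1^-1·-1^2 = -1.
(a,b)_5: α=-1, u≡4; β=-1, v≡2 (mod 5); (4|5)=+1, (2|5)=-1; sign (−1)^0·+1^-1·-1^-1 = -1.
(a,b)_∞: sgn(1430)=+, sgn(-7590)=−, so +1.
(a,b)_11: α=1, u≡1; β=1, v≡1 (mod 11); (1|11)=+1, (1|11)=+1; sign (−1)^1·+1^1·+1^1 = -1.
(a,b)_13: α=1, u≡6; β=4, v≡7 (mod 13); (6|13)=-1, (7|13)=-1; sign (−1)^0·-1^4·-1^1 = -1.
(a,b)_19: α=2, u≡17; β=2, v≡8 (mod 19); (17|19)=+1, (8|19)=-1; sign (−1)^0·+1^2·-1^2 = +1.
(1430, -7590 / ℚ) ramifies at {3, 5, 11, 13}: a division algebra.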